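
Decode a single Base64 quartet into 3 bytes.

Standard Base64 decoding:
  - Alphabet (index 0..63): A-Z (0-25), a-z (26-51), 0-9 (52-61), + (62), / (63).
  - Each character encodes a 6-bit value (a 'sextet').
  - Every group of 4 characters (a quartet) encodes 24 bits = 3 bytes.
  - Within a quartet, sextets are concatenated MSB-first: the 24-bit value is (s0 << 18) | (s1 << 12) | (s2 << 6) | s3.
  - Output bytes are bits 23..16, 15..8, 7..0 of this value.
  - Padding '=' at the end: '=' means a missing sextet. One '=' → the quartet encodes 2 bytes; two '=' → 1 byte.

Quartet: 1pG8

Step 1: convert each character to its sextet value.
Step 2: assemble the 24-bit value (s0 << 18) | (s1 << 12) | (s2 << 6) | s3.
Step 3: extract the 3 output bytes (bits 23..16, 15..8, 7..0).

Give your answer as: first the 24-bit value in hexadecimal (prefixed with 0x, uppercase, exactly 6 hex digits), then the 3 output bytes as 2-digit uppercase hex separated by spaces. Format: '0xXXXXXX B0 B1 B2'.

Answer: 0xD691BC D6 91 BC

Derivation:
Sextets: 1=53, p=41, G=6, 8=60
24-bit: (53<<18) | (41<<12) | (6<<6) | 60
      = 0xD40000 | 0x029000 | 0x000180 | 0x00003C
      = 0xD691BC
Bytes: (v>>16)&0xFF=D6, (v>>8)&0xFF=91, v&0xFF=BC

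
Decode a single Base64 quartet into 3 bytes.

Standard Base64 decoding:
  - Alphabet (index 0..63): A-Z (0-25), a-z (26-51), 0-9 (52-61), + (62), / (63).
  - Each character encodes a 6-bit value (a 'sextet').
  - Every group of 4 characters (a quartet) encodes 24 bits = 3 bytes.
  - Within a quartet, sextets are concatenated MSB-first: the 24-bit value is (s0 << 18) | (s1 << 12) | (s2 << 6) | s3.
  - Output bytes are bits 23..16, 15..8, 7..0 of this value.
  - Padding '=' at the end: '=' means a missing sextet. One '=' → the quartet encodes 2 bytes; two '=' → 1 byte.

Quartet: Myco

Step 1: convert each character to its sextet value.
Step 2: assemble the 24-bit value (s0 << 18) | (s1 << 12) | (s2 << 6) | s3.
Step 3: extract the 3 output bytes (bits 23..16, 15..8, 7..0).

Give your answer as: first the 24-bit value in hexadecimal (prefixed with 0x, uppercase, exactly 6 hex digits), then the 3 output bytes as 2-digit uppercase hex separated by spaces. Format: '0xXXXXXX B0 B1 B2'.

Sextets: M=12, y=50, c=28, o=40
24-bit: (12<<18) | (50<<12) | (28<<6) | 40
      = 0x300000 | 0x032000 | 0x000700 | 0x000028
      = 0x332728
Bytes: (v>>16)&0xFF=33, (v>>8)&0xFF=27, v&0xFF=28

Answer: 0x332728 33 27 28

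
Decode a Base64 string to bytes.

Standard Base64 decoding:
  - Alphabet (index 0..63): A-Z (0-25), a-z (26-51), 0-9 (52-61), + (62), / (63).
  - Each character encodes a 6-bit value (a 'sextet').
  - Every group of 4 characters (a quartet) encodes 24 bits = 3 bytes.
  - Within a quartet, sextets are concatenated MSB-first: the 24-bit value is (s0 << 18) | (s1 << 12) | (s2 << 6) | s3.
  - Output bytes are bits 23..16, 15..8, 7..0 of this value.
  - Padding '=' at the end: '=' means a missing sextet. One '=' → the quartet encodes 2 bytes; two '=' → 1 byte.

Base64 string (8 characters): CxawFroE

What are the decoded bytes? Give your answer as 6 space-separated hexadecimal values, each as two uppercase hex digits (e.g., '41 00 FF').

After char 0 ('C'=2): chars_in_quartet=1 acc=0x2 bytes_emitted=0
After char 1 ('x'=49): chars_in_quartet=2 acc=0xB1 bytes_emitted=0
After char 2 ('a'=26): chars_in_quartet=3 acc=0x2C5A bytes_emitted=0
After char 3 ('w'=48): chars_in_quartet=4 acc=0xB16B0 -> emit 0B 16 B0, reset; bytes_emitted=3
After char 4 ('F'=5): chars_in_quartet=1 acc=0x5 bytes_emitted=3
After char 5 ('r'=43): chars_in_quartet=2 acc=0x16B bytes_emitted=3
After char 6 ('o'=40): chars_in_quartet=3 acc=0x5AE8 bytes_emitted=3
After char 7 ('E'=4): chars_in_quartet=4 acc=0x16BA04 -> emit 16 BA 04, reset; bytes_emitted=6

Answer: 0B 16 B0 16 BA 04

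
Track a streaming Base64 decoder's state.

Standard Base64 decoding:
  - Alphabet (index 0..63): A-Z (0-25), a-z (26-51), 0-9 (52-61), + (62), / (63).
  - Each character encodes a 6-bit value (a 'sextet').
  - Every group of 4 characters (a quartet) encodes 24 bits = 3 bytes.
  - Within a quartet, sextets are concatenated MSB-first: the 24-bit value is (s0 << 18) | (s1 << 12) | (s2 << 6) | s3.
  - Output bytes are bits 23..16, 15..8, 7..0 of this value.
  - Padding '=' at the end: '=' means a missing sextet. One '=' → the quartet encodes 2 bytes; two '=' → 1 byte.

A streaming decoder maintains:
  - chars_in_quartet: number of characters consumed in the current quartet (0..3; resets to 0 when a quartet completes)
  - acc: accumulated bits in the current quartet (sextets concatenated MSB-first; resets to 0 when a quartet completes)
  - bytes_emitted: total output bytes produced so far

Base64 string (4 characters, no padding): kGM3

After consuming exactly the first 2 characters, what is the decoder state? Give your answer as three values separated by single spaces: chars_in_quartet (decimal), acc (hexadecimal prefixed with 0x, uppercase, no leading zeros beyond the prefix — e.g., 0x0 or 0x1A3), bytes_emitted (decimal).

After char 0 ('k'=36): chars_in_quartet=1 acc=0x24 bytes_emitted=0
After char 1 ('G'=6): chars_in_quartet=2 acc=0x906 bytes_emitted=0

Answer: 2 0x906 0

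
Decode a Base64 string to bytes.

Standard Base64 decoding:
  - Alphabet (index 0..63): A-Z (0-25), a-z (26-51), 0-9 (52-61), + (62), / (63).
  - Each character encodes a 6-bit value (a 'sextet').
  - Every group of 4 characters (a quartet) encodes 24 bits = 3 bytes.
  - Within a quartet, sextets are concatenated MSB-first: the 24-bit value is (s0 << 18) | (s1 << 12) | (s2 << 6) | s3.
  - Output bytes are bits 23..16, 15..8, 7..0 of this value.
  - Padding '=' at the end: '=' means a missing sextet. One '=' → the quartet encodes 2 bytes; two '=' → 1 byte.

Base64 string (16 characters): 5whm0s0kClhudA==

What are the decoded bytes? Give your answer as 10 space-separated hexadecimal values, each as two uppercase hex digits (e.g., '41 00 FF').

After char 0 ('5'=57): chars_in_quartet=1 acc=0x39 bytes_emitted=0
After char 1 ('w'=48): chars_in_quartet=2 acc=0xE70 bytes_emitted=0
After char 2 ('h'=33): chars_in_quartet=3 acc=0x39C21 bytes_emitted=0
After char 3 ('m'=38): chars_in_quartet=4 acc=0xE70866 -> emit E7 08 66, reset; bytes_emitted=3
After char 4 ('0'=52): chars_in_quartet=1 acc=0x34 bytes_emitted=3
After char 5 ('s'=44): chars_in_quartet=2 acc=0xD2C bytes_emitted=3
After char 6 ('0'=52): chars_in_quartet=3 acc=0x34B34 bytes_emitted=3
After char 7 ('k'=36): chars_in_quartet=4 acc=0xD2CD24 -> emit D2 CD 24, reset; bytes_emitted=6
After char 8 ('C'=2): chars_in_quartet=1 acc=0x2 bytes_emitted=6
After char 9 ('l'=37): chars_in_quartet=2 acc=0xA5 bytes_emitted=6
After char 10 ('h'=33): chars_in_quartet=3 acc=0x2961 bytes_emitted=6
After char 11 ('u'=46): chars_in_quartet=4 acc=0xA586E -> emit 0A 58 6E, reset; bytes_emitted=9
After char 12 ('d'=29): chars_in_quartet=1 acc=0x1D bytes_emitted=9
After char 13 ('A'=0): chars_in_quartet=2 acc=0x740 bytes_emitted=9
Padding '==': partial quartet acc=0x740 -> emit 74; bytes_emitted=10

Answer: E7 08 66 D2 CD 24 0A 58 6E 74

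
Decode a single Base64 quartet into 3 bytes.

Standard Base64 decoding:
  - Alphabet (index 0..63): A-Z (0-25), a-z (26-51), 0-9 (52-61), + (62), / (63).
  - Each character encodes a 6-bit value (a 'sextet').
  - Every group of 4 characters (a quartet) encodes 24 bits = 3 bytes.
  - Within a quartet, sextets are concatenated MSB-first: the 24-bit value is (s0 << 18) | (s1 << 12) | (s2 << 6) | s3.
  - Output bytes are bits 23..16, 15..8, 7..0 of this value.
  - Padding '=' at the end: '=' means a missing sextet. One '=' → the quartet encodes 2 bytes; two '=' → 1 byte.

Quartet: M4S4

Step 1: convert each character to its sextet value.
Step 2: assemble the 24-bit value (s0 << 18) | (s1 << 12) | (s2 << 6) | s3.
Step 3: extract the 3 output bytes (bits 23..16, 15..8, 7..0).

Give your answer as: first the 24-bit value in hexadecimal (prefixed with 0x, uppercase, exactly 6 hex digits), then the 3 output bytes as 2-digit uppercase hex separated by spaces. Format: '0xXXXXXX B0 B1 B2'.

Answer: 0x3384B8 33 84 B8

Derivation:
Sextets: M=12, 4=56, S=18, 4=56
24-bit: (12<<18) | (56<<12) | (18<<6) | 56
      = 0x300000 | 0x038000 | 0x000480 | 0x000038
      = 0x3384B8
Bytes: (v>>16)&0xFF=33, (v>>8)&0xFF=84, v&0xFF=B8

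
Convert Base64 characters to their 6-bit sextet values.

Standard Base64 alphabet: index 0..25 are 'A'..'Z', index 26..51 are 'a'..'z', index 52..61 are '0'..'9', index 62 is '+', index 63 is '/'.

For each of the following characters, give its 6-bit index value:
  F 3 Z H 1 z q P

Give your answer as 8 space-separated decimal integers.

Answer: 5 55 25 7 53 51 42 15

Derivation:
'F': A..Z range, ord('F') − ord('A') = 5
'3': 0..9 range, 52 + ord('3') − ord('0') = 55
'Z': A..Z range, ord('Z') − ord('A') = 25
'H': A..Z range, ord('H') − ord('A') = 7
'1': 0..9 range, 52 + ord('1') − ord('0') = 53
'z': a..z range, 26 + ord('z') − ord('a') = 51
'q': a..z range, 26 + ord('q') − ord('a') = 42
'P': A..Z range, ord('P') − ord('A') = 15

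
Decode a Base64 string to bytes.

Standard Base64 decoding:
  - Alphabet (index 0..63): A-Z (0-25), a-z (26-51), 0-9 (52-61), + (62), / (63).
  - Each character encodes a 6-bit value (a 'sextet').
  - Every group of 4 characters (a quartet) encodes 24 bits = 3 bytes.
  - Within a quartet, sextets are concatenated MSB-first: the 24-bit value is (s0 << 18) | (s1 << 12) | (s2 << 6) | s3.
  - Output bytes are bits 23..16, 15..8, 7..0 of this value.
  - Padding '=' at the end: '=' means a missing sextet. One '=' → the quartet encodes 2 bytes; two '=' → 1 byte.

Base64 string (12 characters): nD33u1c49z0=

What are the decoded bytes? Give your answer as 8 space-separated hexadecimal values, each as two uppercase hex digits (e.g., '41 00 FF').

Answer: 9C 3D F7 BB 57 38 F7 3D

Derivation:
After char 0 ('n'=39): chars_in_quartet=1 acc=0x27 bytes_emitted=0
After char 1 ('D'=3): chars_in_quartet=2 acc=0x9C3 bytes_emitted=0
After char 2 ('3'=55): chars_in_quartet=3 acc=0x270F7 bytes_emitted=0
After char 3 ('3'=55): chars_in_quartet=4 acc=0x9C3DF7 -> emit 9C 3D F7, reset; bytes_emitted=3
After char 4 ('u'=46): chars_in_quartet=1 acc=0x2E bytes_emitted=3
After char 5 ('1'=53): chars_in_quartet=2 acc=0xBB5 bytes_emitted=3
After char 6 ('c'=28): chars_in_quartet=3 acc=0x2ED5C bytes_emitted=3
After char 7 ('4'=56): chars_in_quartet=4 acc=0xBB5738 -> emit BB 57 38, reset; bytes_emitted=6
After char 8 ('9'=61): chars_in_quartet=1 acc=0x3D bytes_emitted=6
After char 9 ('z'=51): chars_in_quartet=2 acc=0xF73 bytes_emitted=6
After char 10 ('0'=52): chars_in_quartet=3 acc=0x3DCF4 bytes_emitted=6
Padding '=': partial quartet acc=0x3DCF4 -> emit F7 3D; bytes_emitted=8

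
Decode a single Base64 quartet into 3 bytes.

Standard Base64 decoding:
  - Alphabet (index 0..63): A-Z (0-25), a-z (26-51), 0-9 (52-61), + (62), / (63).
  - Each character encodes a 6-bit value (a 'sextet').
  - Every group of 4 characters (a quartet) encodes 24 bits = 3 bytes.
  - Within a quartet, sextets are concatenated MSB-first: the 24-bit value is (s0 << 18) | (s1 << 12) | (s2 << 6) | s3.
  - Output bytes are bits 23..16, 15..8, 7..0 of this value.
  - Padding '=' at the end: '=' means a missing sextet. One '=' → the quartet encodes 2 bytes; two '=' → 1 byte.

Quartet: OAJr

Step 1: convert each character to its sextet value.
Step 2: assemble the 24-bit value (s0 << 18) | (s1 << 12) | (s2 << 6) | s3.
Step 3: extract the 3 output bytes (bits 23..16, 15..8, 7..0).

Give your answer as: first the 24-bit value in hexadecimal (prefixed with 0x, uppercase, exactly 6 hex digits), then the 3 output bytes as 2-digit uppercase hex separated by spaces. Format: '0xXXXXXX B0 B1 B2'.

Sextets: O=14, A=0, J=9, r=43
24-bit: (14<<18) | (0<<12) | (9<<6) | 43
      = 0x380000 | 0x000000 | 0x000240 | 0x00002B
      = 0x38026B
Bytes: (v>>16)&0xFF=38, (v>>8)&0xFF=02, v&0xFF=6B

Answer: 0x38026B 38 02 6B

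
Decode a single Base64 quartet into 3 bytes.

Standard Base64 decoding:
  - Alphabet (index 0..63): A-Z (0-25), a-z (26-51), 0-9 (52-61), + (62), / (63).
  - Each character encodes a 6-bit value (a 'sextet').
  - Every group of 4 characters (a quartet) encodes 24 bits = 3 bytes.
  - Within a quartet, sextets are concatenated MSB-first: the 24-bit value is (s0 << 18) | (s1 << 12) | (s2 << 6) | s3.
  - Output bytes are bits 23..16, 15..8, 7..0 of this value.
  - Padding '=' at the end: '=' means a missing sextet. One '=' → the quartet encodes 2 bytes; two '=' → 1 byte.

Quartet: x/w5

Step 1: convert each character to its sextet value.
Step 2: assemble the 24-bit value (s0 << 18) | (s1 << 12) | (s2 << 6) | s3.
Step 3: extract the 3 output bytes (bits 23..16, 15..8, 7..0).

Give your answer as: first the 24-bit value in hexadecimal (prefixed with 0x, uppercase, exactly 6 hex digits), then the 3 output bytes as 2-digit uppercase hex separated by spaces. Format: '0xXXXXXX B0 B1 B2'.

Sextets: x=49, /=63, w=48, 5=57
24-bit: (49<<18) | (63<<12) | (48<<6) | 57
      = 0xC40000 | 0x03F000 | 0x000C00 | 0x000039
      = 0xC7FC39
Bytes: (v>>16)&0xFF=C7, (v>>8)&0xFF=FC, v&0xFF=39

Answer: 0xC7FC39 C7 FC 39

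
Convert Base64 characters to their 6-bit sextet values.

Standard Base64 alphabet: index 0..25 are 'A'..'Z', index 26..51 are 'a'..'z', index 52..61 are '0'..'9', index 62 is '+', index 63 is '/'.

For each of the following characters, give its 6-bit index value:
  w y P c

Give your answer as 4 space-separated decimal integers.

Answer: 48 50 15 28

Derivation:
'w': a..z range, 26 + ord('w') − ord('a') = 48
'y': a..z range, 26 + ord('y') − ord('a') = 50
'P': A..Z range, ord('P') − ord('A') = 15
'c': a..z range, 26 + ord('c') − ord('a') = 28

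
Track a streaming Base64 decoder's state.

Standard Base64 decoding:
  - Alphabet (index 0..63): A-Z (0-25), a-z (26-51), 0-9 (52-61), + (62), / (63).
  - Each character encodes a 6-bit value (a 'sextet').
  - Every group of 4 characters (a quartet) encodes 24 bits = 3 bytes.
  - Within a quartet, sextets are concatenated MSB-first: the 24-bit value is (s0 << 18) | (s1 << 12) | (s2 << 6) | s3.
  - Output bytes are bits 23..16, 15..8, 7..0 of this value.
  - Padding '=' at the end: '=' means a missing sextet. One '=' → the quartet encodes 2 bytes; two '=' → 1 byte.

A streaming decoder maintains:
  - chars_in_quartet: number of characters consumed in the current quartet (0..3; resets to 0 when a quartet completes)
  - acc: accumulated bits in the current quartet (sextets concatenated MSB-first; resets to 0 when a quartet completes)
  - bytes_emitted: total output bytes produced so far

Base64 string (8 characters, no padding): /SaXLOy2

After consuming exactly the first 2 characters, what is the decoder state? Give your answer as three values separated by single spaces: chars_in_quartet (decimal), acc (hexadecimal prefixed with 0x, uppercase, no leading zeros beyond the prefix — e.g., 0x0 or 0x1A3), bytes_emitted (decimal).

After char 0 ('/'=63): chars_in_quartet=1 acc=0x3F bytes_emitted=0
After char 1 ('S'=18): chars_in_quartet=2 acc=0xFD2 bytes_emitted=0

Answer: 2 0xFD2 0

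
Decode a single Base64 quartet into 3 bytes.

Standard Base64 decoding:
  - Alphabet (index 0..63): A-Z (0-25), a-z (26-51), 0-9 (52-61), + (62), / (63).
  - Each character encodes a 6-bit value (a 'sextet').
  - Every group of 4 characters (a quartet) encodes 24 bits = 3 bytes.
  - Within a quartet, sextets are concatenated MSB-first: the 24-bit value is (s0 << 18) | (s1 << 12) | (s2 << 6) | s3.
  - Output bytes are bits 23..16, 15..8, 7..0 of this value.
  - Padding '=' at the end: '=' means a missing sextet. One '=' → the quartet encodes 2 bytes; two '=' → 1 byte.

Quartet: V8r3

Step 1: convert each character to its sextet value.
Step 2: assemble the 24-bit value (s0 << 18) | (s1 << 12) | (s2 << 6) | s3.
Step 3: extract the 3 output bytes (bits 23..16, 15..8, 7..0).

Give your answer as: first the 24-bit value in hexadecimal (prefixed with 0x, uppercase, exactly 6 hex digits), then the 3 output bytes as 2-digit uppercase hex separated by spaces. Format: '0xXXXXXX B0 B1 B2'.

Answer: 0x57CAF7 57 CA F7

Derivation:
Sextets: V=21, 8=60, r=43, 3=55
24-bit: (21<<18) | (60<<12) | (43<<6) | 55
      = 0x540000 | 0x03C000 | 0x000AC0 | 0x000037
      = 0x57CAF7
Bytes: (v>>16)&0xFF=57, (v>>8)&0xFF=CA, v&0xFF=F7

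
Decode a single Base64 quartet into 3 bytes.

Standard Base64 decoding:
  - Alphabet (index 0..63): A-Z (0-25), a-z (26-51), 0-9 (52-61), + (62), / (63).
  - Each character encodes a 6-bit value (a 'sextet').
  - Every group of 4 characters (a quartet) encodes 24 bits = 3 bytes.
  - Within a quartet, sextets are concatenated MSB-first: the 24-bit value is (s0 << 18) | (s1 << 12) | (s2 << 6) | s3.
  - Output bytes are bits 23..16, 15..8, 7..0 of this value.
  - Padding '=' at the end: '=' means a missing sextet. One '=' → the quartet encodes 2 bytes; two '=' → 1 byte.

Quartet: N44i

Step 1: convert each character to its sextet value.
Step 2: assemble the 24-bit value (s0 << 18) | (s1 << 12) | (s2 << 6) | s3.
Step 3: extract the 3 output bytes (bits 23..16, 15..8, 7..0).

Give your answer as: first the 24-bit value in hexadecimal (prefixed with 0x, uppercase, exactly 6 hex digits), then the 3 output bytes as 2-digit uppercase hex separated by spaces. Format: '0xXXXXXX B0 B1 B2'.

Answer: 0x378E22 37 8E 22

Derivation:
Sextets: N=13, 4=56, 4=56, i=34
24-bit: (13<<18) | (56<<12) | (56<<6) | 34
      = 0x340000 | 0x038000 | 0x000E00 | 0x000022
      = 0x378E22
Bytes: (v>>16)&0xFF=37, (v>>8)&0xFF=8E, v&0xFF=22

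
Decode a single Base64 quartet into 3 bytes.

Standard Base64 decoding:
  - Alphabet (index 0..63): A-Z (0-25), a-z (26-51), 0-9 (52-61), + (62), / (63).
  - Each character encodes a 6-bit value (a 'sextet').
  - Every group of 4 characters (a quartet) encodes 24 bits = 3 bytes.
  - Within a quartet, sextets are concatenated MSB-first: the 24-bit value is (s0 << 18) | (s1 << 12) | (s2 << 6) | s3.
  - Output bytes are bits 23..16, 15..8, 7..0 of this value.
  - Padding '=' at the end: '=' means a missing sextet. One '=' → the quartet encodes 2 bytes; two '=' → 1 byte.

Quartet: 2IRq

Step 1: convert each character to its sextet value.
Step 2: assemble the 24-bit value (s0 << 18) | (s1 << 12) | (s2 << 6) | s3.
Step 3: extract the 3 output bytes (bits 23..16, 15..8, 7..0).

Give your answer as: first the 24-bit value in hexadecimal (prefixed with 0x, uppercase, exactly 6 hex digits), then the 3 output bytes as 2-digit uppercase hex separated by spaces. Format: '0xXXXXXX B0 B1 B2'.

Answer: 0xD8846A D8 84 6A

Derivation:
Sextets: 2=54, I=8, R=17, q=42
24-bit: (54<<18) | (8<<12) | (17<<6) | 42
      = 0xD80000 | 0x008000 | 0x000440 | 0x00002A
      = 0xD8846A
Bytes: (v>>16)&0xFF=D8, (v>>8)&0xFF=84, v&0xFF=6A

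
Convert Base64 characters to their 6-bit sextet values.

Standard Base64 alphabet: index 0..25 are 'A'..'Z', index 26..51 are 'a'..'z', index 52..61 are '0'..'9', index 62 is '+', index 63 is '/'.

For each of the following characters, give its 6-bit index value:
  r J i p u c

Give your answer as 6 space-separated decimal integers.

'r': a..z range, 26 + ord('r') − ord('a') = 43
'J': A..Z range, ord('J') − ord('A') = 9
'i': a..z range, 26 + ord('i') − ord('a') = 34
'p': a..z range, 26 + ord('p') − ord('a') = 41
'u': a..z range, 26 + ord('u') − ord('a') = 46
'c': a..z range, 26 + ord('c') − ord('a') = 28

Answer: 43 9 34 41 46 28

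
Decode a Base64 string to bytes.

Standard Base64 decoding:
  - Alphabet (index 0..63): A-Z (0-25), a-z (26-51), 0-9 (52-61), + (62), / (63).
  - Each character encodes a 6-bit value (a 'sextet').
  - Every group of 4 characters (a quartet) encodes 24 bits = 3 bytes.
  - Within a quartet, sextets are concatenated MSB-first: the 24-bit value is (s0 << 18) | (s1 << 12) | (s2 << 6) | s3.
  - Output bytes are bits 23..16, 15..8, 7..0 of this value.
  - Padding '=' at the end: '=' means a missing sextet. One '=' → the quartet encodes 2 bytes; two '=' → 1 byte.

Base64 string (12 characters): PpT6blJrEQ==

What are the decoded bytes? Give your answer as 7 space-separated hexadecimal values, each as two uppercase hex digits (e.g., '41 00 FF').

Answer: 3E 94 FA 6E 52 6B 11

Derivation:
After char 0 ('P'=15): chars_in_quartet=1 acc=0xF bytes_emitted=0
After char 1 ('p'=41): chars_in_quartet=2 acc=0x3E9 bytes_emitted=0
After char 2 ('T'=19): chars_in_quartet=3 acc=0xFA53 bytes_emitted=0
After char 3 ('6'=58): chars_in_quartet=4 acc=0x3E94FA -> emit 3E 94 FA, reset; bytes_emitted=3
After char 4 ('b'=27): chars_in_quartet=1 acc=0x1B bytes_emitted=3
After char 5 ('l'=37): chars_in_quartet=2 acc=0x6E5 bytes_emitted=3
After char 6 ('J'=9): chars_in_quartet=3 acc=0x1B949 bytes_emitted=3
After char 7 ('r'=43): chars_in_quartet=4 acc=0x6E526B -> emit 6E 52 6B, reset; bytes_emitted=6
After char 8 ('E'=4): chars_in_quartet=1 acc=0x4 bytes_emitted=6
After char 9 ('Q'=16): chars_in_quartet=2 acc=0x110 bytes_emitted=6
Padding '==': partial quartet acc=0x110 -> emit 11; bytes_emitted=7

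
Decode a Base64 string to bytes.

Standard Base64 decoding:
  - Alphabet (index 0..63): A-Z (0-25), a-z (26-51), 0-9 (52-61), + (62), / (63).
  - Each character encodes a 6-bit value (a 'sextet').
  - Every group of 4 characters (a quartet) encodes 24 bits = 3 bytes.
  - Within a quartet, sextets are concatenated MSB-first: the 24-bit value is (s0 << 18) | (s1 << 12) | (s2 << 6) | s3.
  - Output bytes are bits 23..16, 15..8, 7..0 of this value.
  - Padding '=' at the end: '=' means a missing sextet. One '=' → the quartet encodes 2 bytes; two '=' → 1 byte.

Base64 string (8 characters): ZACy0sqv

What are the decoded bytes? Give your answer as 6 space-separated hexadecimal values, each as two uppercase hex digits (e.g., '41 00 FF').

After char 0 ('Z'=25): chars_in_quartet=1 acc=0x19 bytes_emitted=0
After char 1 ('A'=0): chars_in_quartet=2 acc=0x640 bytes_emitted=0
After char 2 ('C'=2): chars_in_quartet=3 acc=0x19002 bytes_emitted=0
After char 3 ('y'=50): chars_in_quartet=4 acc=0x6400B2 -> emit 64 00 B2, reset; bytes_emitted=3
After char 4 ('0'=52): chars_in_quartet=1 acc=0x34 bytes_emitted=3
After char 5 ('s'=44): chars_in_quartet=2 acc=0xD2C bytes_emitted=3
After char 6 ('q'=42): chars_in_quartet=3 acc=0x34B2A bytes_emitted=3
After char 7 ('v'=47): chars_in_quartet=4 acc=0xD2CAAF -> emit D2 CA AF, reset; bytes_emitted=6

Answer: 64 00 B2 D2 CA AF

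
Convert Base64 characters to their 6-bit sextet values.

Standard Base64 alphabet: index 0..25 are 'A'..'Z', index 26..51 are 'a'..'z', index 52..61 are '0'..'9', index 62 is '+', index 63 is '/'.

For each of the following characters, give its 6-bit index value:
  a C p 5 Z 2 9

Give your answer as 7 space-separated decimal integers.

'a': a..z range, 26 + ord('a') − ord('a') = 26
'C': A..Z range, ord('C') − ord('A') = 2
'p': a..z range, 26 + ord('p') − ord('a') = 41
'5': 0..9 range, 52 + ord('5') − ord('0') = 57
'Z': A..Z range, ord('Z') − ord('A') = 25
'2': 0..9 range, 52 + ord('2') − ord('0') = 54
'9': 0..9 range, 52 + ord('9') − ord('0') = 61

Answer: 26 2 41 57 25 54 61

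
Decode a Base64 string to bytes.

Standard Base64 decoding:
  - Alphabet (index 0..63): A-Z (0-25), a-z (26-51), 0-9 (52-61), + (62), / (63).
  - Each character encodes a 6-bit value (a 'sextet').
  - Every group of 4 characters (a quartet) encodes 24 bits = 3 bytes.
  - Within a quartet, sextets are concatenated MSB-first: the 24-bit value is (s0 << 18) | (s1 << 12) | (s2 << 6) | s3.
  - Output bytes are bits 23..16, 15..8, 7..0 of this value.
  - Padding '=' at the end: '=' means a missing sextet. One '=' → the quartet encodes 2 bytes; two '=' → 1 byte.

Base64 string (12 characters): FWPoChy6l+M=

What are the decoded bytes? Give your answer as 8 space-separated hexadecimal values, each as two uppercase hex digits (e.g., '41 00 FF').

Answer: 15 63 E8 0A 1C BA 97 E3

Derivation:
After char 0 ('F'=5): chars_in_quartet=1 acc=0x5 bytes_emitted=0
After char 1 ('W'=22): chars_in_quartet=2 acc=0x156 bytes_emitted=0
After char 2 ('P'=15): chars_in_quartet=3 acc=0x558F bytes_emitted=0
After char 3 ('o'=40): chars_in_quartet=4 acc=0x1563E8 -> emit 15 63 E8, reset; bytes_emitted=3
After char 4 ('C'=2): chars_in_quartet=1 acc=0x2 bytes_emitted=3
After char 5 ('h'=33): chars_in_quartet=2 acc=0xA1 bytes_emitted=3
After char 6 ('y'=50): chars_in_quartet=3 acc=0x2872 bytes_emitted=3
After char 7 ('6'=58): chars_in_quartet=4 acc=0xA1CBA -> emit 0A 1C BA, reset; bytes_emitted=6
After char 8 ('l'=37): chars_in_quartet=1 acc=0x25 bytes_emitted=6
After char 9 ('+'=62): chars_in_quartet=2 acc=0x97E bytes_emitted=6
After char 10 ('M'=12): chars_in_quartet=3 acc=0x25F8C bytes_emitted=6
Padding '=': partial quartet acc=0x25F8C -> emit 97 E3; bytes_emitted=8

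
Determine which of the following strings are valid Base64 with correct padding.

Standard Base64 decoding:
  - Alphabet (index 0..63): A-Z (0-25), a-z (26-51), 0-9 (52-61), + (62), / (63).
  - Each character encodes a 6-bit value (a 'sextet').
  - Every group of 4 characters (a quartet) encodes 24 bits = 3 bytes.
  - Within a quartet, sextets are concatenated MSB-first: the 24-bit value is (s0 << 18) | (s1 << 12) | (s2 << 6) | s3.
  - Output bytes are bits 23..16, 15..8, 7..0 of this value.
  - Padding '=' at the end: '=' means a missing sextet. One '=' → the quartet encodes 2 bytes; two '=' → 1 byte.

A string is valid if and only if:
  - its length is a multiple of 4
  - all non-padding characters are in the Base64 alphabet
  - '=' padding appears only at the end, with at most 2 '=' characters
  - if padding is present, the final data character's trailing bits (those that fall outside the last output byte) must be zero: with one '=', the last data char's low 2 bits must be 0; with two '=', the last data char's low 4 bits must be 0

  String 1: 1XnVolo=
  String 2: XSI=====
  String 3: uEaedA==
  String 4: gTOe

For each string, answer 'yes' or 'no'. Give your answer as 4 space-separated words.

Answer: yes no yes yes

Derivation:
String 1: '1XnVolo=' → valid
String 2: 'XSI=====' → invalid (5 pad chars (max 2))
String 3: 'uEaedA==' → valid
String 4: 'gTOe' → valid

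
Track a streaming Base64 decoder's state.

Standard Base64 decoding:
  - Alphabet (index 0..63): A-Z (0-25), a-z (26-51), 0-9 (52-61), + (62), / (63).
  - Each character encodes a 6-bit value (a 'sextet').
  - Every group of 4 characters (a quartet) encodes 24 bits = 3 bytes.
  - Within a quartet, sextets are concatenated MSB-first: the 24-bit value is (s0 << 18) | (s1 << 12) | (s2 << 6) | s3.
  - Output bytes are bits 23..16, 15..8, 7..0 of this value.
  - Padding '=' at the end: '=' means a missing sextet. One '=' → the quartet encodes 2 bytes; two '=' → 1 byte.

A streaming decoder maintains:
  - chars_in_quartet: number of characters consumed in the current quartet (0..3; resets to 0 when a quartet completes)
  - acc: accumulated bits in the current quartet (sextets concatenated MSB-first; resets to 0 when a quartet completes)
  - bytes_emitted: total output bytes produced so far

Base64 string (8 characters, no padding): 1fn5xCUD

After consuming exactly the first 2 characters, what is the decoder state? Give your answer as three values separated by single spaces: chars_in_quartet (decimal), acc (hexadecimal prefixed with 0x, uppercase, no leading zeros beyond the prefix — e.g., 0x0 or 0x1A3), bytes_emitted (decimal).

Answer: 2 0xD5F 0

Derivation:
After char 0 ('1'=53): chars_in_quartet=1 acc=0x35 bytes_emitted=0
After char 1 ('f'=31): chars_in_quartet=2 acc=0xD5F bytes_emitted=0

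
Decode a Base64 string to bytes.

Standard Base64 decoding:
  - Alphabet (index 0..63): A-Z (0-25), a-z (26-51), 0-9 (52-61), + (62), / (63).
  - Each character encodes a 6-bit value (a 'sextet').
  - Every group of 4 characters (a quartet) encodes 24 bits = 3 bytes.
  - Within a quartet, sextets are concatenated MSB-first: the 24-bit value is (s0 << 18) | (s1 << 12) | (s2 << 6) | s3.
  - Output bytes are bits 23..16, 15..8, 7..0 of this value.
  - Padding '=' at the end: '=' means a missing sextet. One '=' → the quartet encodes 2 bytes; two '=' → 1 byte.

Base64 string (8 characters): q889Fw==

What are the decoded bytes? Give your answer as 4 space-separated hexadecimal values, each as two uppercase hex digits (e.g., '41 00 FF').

After char 0 ('q'=42): chars_in_quartet=1 acc=0x2A bytes_emitted=0
After char 1 ('8'=60): chars_in_quartet=2 acc=0xABC bytes_emitted=0
After char 2 ('8'=60): chars_in_quartet=3 acc=0x2AF3C bytes_emitted=0
After char 3 ('9'=61): chars_in_quartet=4 acc=0xABCF3D -> emit AB CF 3D, reset; bytes_emitted=3
After char 4 ('F'=5): chars_in_quartet=1 acc=0x5 bytes_emitted=3
After char 5 ('w'=48): chars_in_quartet=2 acc=0x170 bytes_emitted=3
Padding '==': partial quartet acc=0x170 -> emit 17; bytes_emitted=4

Answer: AB CF 3D 17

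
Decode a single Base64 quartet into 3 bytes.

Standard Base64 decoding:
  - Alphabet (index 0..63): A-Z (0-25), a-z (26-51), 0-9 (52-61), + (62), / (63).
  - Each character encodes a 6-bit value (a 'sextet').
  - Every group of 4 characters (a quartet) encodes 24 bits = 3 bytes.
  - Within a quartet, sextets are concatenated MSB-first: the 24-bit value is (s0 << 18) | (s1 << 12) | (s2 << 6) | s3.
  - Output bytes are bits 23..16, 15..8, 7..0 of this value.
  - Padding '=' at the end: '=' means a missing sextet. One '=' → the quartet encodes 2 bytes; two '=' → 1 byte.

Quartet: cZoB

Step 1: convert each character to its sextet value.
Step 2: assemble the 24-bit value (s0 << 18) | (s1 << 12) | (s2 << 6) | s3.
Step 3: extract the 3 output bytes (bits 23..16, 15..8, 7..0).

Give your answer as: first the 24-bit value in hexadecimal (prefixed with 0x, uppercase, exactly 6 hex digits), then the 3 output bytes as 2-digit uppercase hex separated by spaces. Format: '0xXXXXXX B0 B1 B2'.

Answer: 0x719A01 71 9A 01

Derivation:
Sextets: c=28, Z=25, o=40, B=1
24-bit: (28<<18) | (25<<12) | (40<<6) | 1
      = 0x700000 | 0x019000 | 0x000A00 | 0x000001
      = 0x719A01
Bytes: (v>>16)&0xFF=71, (v>>8)&0xFF=9A, v&0xFF=01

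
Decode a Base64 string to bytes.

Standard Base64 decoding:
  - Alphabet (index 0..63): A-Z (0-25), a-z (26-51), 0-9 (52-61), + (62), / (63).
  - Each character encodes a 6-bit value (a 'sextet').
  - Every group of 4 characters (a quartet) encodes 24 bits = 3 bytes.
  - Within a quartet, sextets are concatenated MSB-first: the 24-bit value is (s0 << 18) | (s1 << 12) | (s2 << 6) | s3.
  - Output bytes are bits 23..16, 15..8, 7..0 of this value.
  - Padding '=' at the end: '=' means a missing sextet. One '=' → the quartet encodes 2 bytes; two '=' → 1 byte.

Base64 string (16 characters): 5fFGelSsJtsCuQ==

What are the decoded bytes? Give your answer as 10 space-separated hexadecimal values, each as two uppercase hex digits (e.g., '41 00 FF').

After char 0 ('5'=57): chars_in_quartet=1 acc=0x39 bytes_emitted=0
After char 1 ('f'=31): chars_in_quartet=2 acc=0xE5F bytes_emitted=0
After char 2 ('F'=5): chars_in_quartet=3 acc=0x397C5 bytes_emitted=0
After char 3 ('G'=6): chars_in_quartet=4 acc=0xE5F146 -> emit E5 F1 46, reset; bytes_emitted=3
After char 4 ('e'=30): chars_in_quartet=1 acc=0x1E bytes_emitted=3
After char 5 ('l'=37): chars_in_quartet=2 acc=0x7A5 bytes_emitted=3
After char 6 ('S'=18): chars_in_quartet=3 acc=0x1E952 bytes_emitted=3
After char 7 ('s'=44): chars_in_quartet=4 acc=0x7A54AC -> emit 7A 54 AC, reset; bytes_emitted=6
After char 8 ('J'=9): chars_in_quartet=1 acc=0x9 bytes_emitted=6
After char 9 ('t'=45): chars_in_quartet=2 acc=0x26D bytes_emitted=6
After char 10 ('s'=44): chars_in_quartet=3 acc=0x9B6C bytes_emitted=6
After char 11 ('C'=2): chars_in_quartet=4 acc=0x26DB02 -> emit 26 DB 02, reset; bytes_emitted=9
After char 12 ('u'=46): chars_in_quartet=1 acc=0x2E bytes_emitted=9
After char 13 ('Q'=16): chars_in_quartet=2 acc=0xB90 bytes_emitted=9
Padding '==': partial quartet acc=0xB90 -> emit B9; bytes_emitted=10

Answer: E5 F1 46 7A 54 AC 26 DB 02 B9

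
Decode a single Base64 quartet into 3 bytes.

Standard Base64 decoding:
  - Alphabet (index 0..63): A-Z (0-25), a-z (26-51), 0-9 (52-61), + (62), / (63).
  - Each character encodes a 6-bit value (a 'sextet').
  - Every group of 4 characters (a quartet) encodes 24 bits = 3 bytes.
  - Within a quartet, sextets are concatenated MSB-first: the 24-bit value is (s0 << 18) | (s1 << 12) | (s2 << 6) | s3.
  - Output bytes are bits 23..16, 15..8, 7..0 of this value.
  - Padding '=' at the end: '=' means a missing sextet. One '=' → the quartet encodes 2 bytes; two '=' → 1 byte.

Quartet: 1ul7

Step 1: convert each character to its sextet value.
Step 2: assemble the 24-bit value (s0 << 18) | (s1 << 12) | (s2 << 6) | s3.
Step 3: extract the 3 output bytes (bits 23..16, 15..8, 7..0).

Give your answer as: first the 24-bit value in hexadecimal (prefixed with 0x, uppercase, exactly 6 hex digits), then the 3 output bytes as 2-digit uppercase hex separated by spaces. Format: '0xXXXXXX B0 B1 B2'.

Sextets: 1=53, u=46, l=37, 7=59
24-bit: (53<<18) | (46<<12) | (37<<6) | 59
      = 0xD40000 | 0x02E000 | 0x000940 | 0x00003B
      = 0xD6E97B
Bytes: (v>>16)&0xFF=D6, (v>>8)&0xFF=E9, v&0xFF=7B

Answer: 0xD6E97B D6 E9 7B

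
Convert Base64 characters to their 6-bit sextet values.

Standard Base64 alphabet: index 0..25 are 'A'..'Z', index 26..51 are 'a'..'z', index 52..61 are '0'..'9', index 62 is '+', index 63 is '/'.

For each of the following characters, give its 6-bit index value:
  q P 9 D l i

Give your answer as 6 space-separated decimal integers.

Answer: 42 15 61 3 37 34

Derivation:
'q': a..z range, 26 + ord('q') − ord('a') = 42
'P': A..Z range, ord('P') − ord('A') = 15
'9': 0..9 range, 52 + ord('9') − ord('0') = 61
'D': A..Z range, ord('D') − ord('A') = 3
'l': a..z range, 26 + ord('l') − ord('a') = 37
'i': a..z range, 26 + ord('i') − ord('a') = 34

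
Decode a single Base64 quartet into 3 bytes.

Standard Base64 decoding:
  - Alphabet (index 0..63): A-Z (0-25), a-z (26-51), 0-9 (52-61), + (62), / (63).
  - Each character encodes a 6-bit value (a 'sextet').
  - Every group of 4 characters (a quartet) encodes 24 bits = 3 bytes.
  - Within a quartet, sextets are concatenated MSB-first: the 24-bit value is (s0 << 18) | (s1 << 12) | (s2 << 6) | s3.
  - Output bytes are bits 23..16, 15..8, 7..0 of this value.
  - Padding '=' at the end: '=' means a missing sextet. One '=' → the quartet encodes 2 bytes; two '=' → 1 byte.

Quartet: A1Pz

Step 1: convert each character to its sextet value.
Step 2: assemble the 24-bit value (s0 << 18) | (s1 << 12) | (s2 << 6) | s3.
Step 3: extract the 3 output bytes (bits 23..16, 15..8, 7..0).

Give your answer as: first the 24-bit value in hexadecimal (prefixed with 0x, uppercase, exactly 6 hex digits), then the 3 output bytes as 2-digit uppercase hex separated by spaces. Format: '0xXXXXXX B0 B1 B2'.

Answer: 0x0353F3 03 53 F3

Derivation:
Sextets: A=0, 1=53, P=15, z=51
24-bit: (0<<18) | (53<<12) | (15<<6) | 51
      = 0x000000 | 0x035000 | 0x0003C0 | 0x000033
      = 0x0353F3
Bytes: (v>>16)&0xFF=03, (v>>8)&0xFF=53, v&0xFF=F3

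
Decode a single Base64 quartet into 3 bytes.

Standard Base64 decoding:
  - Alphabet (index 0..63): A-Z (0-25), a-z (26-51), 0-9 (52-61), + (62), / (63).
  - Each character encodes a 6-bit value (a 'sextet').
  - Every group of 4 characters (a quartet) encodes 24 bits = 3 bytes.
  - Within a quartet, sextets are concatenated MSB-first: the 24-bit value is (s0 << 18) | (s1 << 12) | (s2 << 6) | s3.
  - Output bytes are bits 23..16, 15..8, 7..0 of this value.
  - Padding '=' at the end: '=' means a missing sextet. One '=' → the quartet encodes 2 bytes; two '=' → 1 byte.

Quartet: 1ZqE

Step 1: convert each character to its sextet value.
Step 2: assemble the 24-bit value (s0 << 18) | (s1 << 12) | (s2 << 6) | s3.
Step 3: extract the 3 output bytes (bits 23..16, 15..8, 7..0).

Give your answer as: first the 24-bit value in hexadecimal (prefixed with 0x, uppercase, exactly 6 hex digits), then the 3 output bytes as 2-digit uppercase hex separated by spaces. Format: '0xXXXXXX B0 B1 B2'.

Sextets: 1=53, Z=25, q=42, E=4
24-bit: (53<<18) | (25<<12) | (42<<6) | 4
      = 0xD40000 | 0x019000 | 0x000A80 | 0x000004
      = 0xD59A84
Bytes: (v>>16)&0xFF=D5, (v>>8)&0xFF=9A, v&0xFF=84

Answer: 0xD59A84 D5 9A 84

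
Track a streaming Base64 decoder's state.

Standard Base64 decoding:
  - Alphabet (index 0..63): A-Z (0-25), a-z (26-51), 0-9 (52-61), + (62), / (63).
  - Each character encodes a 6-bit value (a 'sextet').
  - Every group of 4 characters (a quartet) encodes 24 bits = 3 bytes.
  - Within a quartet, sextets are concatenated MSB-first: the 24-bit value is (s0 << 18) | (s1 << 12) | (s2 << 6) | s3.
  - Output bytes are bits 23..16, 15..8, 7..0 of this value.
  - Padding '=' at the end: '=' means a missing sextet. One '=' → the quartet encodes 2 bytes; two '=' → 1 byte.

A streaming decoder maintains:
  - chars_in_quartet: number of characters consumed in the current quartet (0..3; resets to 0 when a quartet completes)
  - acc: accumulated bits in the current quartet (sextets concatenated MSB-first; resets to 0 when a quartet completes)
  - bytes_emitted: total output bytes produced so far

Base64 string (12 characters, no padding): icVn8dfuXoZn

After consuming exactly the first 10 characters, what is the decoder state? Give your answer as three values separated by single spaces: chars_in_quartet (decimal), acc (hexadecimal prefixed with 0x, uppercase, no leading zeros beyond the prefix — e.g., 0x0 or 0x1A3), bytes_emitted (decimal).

After char 0 ('i'=34): chars_in_quartet=1 acc=0x22 bytes_emitted=0
After char 1 ('c'=28): chars_in_quartet=2 acc=0x89C bytes_emitted=0
After char 2 ('V'=21): chars_in_quartet=3 acc=0x22715 bytes_emitted=0
After char 3 ('n'=39): chars_in_quartet=4 acc=0x89C567 -> emit 89 C5 67, reset; bytes_emitted=3
After char 4 ('8'=60): chars_in_quartet=1 acc=0x3C bytes_emitted=3
After char 5 ('d'=29): chars_in_quartet=2 acc=0xF1D bytes_emitted=3
After char 6 ('f'=31): chars_in_quartet=3 acc=0x3C75F bytes_emitted=3
After char 7 ('u'=46): chars_in_quartet=4 acc=0xF1D7EE -> emit F1 D7 EE, reset; bytes_emitted=6
After char 8 ('X'=23): chars_in_quartet=1 acc=0x17 bytes_emitted=6
After char 9 ('o'=40): chars_in_quartet=2 acc=0x5E8 bytes_emitted=6

Answer: 2 0x5E8 6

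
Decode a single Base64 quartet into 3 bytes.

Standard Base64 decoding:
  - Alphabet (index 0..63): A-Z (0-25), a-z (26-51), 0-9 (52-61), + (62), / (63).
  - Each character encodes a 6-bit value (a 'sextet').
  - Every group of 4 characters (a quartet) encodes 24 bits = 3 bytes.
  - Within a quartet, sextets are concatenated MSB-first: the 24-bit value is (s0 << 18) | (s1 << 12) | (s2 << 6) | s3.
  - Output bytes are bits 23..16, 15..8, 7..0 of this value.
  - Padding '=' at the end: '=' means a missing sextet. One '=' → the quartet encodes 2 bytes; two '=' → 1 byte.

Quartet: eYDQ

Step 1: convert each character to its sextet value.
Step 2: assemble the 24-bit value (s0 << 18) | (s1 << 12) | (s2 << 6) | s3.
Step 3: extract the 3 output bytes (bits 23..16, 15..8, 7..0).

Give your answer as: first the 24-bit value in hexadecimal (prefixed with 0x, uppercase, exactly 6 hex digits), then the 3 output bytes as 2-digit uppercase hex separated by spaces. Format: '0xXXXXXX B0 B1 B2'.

Sextets: e=30, Y=24, D=3, Q=16
24-bit: (30<<18) | (24<<12) | (3<<6) | 16
      = 0x780000 | 0x018000 | 0x0000C0 | 0x000010
      = 0x7980D0
Bytes: (v>>16)&0xFF=79, (v>>8)&0xFF=80, v&0xFF=D0

Answer: 0x7980D0 79 80 D0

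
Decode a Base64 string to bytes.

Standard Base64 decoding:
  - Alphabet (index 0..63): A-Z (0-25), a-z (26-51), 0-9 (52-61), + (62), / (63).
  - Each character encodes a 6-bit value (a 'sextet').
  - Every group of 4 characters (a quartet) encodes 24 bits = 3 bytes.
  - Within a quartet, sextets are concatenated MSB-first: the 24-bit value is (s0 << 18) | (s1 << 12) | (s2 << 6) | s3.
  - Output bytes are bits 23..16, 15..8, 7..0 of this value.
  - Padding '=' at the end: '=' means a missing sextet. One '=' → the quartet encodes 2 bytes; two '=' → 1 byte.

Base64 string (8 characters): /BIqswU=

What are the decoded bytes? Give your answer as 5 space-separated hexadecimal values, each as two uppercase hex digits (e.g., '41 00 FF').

After char 0 ('/'=63): chars_in_quartet=1 acc=0x3F bytes_emitted=0
After char 1 ('B'=1): chars_in_quartet=2 acc=0xFC1 bytes_emitted=0
After char 2 ('I'=8): chars_in_quartet=3 acc=0x3F048 bytes_emitted=0
After char 3 ('q'=42): chars_in_quartet=4 acc=0xFC122A -> emit FC 12 2A, reset; bytes_emitted=3
After char 4 ('s'=44): chars_in_quartet=1 acc=0x2C bytes_emitted=3
After char 5 ('w'=48): chars_in_quartet=2 acc=0xB30 bytes_emitted=3
After char 6 ('U'=20): chars_in_quartet=3 acc=0x2CC14 bytes_emitted=3
Padding '=': partial quartet acc=0x2CC14 -> emit B3 05; bytes_emitted=5

Answer: FC 12 2A B3 05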